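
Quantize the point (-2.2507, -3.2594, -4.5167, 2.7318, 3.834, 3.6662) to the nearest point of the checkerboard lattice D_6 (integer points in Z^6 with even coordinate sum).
(-2, -3, -4, 3, 4, 4)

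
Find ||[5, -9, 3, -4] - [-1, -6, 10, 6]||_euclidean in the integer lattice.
13.9284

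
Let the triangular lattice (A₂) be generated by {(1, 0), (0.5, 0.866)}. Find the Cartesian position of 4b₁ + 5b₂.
(6.5, 4.33)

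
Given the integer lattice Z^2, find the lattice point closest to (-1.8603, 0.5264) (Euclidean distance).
(-2, 1)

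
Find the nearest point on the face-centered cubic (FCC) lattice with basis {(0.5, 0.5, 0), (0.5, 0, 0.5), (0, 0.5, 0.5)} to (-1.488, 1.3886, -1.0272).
(-1.5, 1.5, -1)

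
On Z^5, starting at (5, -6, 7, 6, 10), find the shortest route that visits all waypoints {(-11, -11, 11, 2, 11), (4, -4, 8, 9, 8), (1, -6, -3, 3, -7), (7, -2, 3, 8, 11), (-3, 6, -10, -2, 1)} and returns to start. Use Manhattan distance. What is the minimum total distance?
188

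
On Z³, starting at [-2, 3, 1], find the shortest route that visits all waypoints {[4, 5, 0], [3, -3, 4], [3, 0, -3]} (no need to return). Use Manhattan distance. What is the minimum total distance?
28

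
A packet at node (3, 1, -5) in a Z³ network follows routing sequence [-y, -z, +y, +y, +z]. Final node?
(3, 2, -5)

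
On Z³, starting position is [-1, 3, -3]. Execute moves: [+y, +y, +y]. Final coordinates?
(-1, 6, -3)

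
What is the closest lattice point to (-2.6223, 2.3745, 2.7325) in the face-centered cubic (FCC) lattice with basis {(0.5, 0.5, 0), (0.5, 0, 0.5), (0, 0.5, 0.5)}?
(-2.5, 2.5, 3)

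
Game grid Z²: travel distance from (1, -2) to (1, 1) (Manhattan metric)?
3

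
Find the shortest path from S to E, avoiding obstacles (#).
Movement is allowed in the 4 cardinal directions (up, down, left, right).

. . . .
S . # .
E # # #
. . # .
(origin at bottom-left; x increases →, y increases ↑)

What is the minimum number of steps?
1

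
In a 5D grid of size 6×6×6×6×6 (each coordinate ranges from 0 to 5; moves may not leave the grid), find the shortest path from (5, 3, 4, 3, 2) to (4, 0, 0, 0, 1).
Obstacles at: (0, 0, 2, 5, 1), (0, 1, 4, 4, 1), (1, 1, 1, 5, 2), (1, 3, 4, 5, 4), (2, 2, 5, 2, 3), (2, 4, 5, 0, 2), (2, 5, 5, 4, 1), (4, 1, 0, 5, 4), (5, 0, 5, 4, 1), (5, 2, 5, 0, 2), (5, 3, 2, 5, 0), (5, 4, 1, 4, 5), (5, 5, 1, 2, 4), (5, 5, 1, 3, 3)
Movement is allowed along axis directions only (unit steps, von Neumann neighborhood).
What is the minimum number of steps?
12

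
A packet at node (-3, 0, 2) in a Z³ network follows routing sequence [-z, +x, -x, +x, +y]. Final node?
(-2, 1, 1)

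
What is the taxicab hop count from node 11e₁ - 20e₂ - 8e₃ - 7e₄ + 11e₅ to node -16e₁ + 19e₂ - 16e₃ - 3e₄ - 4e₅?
93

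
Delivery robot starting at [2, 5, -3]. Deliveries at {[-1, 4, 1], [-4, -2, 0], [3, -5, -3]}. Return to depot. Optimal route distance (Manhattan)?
42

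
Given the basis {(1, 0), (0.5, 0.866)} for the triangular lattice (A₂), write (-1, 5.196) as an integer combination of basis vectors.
-4b₁ + 6b₂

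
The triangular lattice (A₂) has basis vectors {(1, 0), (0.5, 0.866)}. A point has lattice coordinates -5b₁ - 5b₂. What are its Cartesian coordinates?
(-7.5, -4.33)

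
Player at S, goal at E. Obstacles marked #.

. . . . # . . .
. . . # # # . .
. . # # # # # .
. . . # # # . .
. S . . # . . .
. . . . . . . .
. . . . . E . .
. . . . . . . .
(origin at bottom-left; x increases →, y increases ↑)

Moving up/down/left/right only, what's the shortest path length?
6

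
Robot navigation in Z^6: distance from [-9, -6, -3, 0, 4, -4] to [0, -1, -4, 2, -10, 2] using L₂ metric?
18.5203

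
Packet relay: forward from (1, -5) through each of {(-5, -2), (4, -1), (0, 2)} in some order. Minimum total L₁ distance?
23
(one optimal route: (1, -5) → (4, -1) → (0, 2) → (-5, -2))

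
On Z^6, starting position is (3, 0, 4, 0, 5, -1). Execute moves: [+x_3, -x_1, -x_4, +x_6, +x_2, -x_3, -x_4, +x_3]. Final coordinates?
(2, 1, 5, -2, 5, 0)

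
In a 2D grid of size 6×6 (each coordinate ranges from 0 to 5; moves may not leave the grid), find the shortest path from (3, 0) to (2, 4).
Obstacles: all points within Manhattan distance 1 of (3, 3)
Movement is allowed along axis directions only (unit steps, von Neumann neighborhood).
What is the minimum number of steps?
7
(one shortest path: (3, 0) → (2, 0) → (1, 0) → (1, 1) → (1, 2) → (1, 3) → (1, 4) → (2, 4))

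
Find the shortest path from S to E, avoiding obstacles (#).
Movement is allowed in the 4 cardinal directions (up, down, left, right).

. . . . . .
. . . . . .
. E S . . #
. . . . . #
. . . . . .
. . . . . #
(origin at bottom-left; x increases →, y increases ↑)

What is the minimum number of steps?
1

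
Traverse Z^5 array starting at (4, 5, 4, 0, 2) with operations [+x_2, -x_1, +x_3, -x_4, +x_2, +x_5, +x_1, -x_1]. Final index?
(3, 7, 5, -1, 3)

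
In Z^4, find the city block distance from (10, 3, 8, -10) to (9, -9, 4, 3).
30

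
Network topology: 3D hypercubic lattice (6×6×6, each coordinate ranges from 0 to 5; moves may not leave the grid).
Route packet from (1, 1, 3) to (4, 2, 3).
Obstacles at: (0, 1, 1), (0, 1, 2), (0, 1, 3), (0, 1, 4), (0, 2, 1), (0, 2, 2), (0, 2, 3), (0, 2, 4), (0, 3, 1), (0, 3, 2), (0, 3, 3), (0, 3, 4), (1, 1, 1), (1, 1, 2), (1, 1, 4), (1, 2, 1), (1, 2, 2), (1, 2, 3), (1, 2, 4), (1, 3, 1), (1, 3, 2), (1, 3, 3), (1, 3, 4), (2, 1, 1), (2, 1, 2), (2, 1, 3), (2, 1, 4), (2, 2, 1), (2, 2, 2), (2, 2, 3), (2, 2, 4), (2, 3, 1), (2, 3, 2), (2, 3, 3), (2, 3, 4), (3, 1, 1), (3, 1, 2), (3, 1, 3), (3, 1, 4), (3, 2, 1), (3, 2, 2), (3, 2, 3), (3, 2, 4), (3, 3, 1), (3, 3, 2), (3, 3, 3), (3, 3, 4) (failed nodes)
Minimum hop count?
6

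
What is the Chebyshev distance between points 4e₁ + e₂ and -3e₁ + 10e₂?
9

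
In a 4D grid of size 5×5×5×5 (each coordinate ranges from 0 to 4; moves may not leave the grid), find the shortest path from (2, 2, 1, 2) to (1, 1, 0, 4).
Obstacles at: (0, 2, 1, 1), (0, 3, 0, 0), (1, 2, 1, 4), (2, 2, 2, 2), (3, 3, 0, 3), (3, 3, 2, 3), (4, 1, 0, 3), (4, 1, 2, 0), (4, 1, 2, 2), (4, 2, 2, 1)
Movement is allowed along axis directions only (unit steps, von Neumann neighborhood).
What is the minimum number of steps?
5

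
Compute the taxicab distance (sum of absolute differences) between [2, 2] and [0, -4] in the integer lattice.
8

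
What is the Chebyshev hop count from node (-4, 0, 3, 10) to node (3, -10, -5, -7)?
17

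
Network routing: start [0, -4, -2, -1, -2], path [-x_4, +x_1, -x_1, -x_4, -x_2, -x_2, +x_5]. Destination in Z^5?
(0, -6, -2, -3, -1)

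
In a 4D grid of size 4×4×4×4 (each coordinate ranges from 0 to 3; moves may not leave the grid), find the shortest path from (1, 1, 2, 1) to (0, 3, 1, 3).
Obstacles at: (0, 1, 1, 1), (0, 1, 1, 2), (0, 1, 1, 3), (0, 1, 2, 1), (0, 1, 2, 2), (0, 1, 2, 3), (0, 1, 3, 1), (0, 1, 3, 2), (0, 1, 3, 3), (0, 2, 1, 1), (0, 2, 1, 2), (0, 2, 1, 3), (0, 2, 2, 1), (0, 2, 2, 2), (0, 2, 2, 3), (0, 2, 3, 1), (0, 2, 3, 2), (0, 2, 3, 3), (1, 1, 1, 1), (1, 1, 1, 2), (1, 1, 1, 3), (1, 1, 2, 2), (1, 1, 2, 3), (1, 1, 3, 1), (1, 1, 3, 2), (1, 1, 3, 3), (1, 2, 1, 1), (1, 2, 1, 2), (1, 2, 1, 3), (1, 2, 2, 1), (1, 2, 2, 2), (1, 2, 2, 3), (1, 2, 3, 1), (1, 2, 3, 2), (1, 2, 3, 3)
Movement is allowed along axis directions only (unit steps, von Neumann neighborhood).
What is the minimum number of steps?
8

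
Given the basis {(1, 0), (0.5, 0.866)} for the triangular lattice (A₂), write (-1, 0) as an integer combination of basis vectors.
-b₁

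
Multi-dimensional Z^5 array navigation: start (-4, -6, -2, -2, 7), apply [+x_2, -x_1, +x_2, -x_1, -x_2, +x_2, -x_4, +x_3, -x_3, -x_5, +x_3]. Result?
(-6, -4, -1, -3, 6)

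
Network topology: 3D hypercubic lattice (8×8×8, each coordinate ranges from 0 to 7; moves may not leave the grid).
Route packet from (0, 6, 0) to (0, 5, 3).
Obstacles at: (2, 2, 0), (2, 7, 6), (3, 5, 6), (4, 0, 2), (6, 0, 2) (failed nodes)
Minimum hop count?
4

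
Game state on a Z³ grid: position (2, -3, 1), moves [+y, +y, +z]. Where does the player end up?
(2, -1, 2)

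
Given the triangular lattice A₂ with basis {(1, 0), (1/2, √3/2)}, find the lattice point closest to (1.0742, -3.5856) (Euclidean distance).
(1, -3.464)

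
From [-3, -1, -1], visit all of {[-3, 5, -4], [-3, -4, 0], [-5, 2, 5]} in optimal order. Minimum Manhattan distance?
31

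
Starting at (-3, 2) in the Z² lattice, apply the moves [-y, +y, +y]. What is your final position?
(-3, 3)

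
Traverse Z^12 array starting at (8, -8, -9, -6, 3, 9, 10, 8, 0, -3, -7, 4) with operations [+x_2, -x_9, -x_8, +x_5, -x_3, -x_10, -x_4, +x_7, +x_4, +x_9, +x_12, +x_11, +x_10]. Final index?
(8, -7, -10, -6, 4, 9, 11, 7, 0, -3, -6, 5)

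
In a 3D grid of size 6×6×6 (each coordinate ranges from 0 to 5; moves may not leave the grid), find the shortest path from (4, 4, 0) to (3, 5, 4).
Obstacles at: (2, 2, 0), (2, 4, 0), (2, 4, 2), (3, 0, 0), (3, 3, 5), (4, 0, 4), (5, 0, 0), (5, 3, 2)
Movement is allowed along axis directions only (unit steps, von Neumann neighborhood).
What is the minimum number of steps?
6
(one shortest path: (4, 4, 0) → (3, 4, 0) → (3, 5, 0) → (3, 5, 1) → (3, 5, 2) → (3, 5, 3) → (3, 5, 4))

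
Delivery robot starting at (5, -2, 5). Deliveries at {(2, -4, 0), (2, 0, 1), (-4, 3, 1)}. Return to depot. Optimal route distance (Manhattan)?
42
(one optimal route: (5, -2, 5) → (2, -4, 0) → (2, 0, 1) → (-4, 3, 1) → (5, -2, 5))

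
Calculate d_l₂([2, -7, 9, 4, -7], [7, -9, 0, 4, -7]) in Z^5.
10.4881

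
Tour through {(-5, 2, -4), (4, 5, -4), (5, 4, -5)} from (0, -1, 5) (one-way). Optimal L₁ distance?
32
(one optimal route: (0, -1, 5) → (-5, 2, -4) → (4, 5, -4) → (5, 4, -5))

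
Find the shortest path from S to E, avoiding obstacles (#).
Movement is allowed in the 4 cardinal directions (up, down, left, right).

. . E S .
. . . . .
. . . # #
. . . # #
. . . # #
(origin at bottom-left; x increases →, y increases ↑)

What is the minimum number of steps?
1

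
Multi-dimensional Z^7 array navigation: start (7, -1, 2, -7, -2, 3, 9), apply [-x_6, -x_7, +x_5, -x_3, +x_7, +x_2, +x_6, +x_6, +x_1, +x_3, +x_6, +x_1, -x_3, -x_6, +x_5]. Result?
(9, 0, 1, -7, 0, 4, 9)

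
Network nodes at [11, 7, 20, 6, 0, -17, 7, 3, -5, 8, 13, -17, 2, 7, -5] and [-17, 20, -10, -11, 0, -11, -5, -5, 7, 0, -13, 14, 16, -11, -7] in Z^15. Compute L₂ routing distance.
68.9565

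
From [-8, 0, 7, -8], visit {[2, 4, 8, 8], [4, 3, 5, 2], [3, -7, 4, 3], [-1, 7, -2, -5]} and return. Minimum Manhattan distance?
112
(one optimal route: (-8, 0, 7, -8) → (3, -7, 4, 3) → (4, 3, 5, 2) → (2, 4, 8, 8) → (-1, 7, -2, -5) → (-8, 0, 7, -8))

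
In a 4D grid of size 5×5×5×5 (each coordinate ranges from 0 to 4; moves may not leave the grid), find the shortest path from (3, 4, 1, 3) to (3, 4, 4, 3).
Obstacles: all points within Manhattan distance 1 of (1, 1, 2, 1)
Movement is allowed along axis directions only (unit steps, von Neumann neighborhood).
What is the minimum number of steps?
3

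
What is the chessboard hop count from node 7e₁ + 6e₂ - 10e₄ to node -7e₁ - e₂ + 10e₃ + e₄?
14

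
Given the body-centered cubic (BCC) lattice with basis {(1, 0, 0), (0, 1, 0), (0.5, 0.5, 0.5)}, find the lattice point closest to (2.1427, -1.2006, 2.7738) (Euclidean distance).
(2, -1, 3)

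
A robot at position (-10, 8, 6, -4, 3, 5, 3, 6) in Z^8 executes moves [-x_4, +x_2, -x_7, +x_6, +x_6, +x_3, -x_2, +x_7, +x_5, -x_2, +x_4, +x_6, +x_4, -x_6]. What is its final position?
(-10, 7, 7, -3, 4, 7, 3, 6)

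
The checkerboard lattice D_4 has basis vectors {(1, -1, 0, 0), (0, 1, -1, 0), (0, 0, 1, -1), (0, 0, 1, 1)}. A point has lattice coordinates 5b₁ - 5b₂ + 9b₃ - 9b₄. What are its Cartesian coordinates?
(5, -10, 5, -18)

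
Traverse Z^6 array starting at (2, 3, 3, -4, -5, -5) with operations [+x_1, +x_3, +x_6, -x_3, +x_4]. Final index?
(3, 3, 3, -3, -5, -4)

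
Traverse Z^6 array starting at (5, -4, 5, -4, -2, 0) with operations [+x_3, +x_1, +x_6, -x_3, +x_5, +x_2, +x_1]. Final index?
(7, -3, 5, -4, -1, 1)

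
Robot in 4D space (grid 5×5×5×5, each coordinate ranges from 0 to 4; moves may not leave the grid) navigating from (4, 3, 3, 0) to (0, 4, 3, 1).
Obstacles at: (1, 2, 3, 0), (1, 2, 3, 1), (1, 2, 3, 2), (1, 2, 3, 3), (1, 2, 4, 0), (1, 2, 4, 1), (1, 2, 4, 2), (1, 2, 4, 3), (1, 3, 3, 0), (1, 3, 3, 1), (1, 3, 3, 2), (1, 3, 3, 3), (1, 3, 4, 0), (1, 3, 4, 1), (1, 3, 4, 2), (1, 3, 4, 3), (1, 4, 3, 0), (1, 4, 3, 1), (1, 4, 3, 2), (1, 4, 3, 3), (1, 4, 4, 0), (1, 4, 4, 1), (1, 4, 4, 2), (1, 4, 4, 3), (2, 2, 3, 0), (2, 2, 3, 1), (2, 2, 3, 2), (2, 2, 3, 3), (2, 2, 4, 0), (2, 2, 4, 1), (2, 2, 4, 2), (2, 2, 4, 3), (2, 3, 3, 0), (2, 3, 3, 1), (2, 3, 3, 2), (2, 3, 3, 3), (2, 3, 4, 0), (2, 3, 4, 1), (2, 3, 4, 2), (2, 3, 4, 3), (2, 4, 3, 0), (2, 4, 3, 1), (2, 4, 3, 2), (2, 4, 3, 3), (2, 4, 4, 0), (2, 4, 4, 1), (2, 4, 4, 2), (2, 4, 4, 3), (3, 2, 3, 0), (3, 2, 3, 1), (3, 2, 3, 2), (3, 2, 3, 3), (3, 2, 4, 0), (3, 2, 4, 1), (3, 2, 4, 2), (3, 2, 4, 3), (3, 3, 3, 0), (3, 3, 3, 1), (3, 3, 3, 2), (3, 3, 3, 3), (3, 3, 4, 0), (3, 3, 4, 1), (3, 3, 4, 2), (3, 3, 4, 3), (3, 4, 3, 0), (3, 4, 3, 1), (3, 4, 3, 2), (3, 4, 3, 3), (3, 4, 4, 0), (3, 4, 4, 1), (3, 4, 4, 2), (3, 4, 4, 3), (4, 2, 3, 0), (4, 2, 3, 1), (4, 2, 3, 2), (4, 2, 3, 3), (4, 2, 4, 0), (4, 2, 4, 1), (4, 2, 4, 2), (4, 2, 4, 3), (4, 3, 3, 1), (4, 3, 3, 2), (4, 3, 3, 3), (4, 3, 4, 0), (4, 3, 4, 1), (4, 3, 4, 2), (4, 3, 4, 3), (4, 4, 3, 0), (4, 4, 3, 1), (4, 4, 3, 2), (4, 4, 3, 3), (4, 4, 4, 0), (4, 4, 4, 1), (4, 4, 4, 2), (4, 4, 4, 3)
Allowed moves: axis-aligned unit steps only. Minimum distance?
8
(one shortest path: (4, 3, 3, 0) → (4, 3, 2, 0) → (3, 3, 2, 0) → (2, 3, 2, 0) → (1, 3, 2, 0) → (0, 3, 2, 0) → (0, 4, 2, 0) → (0, 4, 3, 0) → (0, 4, 3, 1))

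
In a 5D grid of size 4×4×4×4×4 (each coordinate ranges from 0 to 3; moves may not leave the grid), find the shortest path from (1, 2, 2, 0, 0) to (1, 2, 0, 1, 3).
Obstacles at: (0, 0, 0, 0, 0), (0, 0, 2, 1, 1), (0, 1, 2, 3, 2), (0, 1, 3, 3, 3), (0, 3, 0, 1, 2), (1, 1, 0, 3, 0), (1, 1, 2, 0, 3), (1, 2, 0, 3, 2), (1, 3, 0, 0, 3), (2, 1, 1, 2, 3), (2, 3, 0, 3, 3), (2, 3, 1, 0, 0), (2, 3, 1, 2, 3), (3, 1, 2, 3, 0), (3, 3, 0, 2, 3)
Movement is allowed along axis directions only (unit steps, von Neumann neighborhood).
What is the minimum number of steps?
6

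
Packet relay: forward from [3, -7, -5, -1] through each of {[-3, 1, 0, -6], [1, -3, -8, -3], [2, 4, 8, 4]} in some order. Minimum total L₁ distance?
56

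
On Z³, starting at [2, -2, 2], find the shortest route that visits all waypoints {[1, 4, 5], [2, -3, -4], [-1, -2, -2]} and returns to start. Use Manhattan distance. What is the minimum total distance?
38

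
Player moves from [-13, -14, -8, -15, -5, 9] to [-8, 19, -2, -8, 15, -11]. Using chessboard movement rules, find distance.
33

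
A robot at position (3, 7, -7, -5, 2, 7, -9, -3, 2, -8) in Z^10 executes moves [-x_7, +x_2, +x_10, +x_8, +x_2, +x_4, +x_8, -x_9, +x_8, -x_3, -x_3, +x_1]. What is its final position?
(4, 9, -9, -4, 2, 7, -10, 0, 1, -7)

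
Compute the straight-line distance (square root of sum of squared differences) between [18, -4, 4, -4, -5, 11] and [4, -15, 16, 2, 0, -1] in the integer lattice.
25.807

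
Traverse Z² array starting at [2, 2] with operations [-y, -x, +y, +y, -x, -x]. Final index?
(-1, 3)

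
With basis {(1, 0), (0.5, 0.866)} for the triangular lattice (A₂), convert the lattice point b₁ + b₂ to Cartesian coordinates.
(1.5, 0.866)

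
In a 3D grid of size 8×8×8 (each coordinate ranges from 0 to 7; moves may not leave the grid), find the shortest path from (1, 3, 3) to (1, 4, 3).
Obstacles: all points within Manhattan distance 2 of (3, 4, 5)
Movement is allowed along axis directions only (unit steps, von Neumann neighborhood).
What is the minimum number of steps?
1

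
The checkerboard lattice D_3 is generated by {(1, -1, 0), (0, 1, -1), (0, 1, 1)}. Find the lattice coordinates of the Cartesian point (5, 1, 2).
5b₁ + 2b₂ + 4b₃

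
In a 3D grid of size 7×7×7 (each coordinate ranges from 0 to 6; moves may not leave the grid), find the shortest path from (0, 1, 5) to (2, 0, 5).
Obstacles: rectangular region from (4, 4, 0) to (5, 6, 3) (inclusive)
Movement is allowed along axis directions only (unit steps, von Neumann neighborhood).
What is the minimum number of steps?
3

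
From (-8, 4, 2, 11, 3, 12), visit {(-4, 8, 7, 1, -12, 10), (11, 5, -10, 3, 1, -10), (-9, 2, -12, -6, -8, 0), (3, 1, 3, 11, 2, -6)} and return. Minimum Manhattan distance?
216
(one optimal route: (-8, 4, 2, 11, 3, 12) → (-4, 8, 7, 1, -12, 10) → (-9, 2, -12, -6, -8, 0) → (11, 5, -10, 3, 1, -10) → (3, 1, 3, 11, 2, -6) → (-8, 4, 2, 11, 3, 12))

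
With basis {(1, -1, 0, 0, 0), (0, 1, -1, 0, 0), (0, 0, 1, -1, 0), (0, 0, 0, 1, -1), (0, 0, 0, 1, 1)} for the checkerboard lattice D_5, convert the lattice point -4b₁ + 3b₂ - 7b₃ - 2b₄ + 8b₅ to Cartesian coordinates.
(-4, 7, -10, 13, 10)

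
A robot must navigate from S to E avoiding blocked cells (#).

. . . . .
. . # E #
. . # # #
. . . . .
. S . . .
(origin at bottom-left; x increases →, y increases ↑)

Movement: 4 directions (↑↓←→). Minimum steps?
7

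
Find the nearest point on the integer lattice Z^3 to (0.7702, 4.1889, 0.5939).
(1, 4, 1)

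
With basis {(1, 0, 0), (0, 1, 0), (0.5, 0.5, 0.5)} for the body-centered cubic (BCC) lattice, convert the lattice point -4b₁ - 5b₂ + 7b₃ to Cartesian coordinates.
(-0.5, -1.5, 3.5)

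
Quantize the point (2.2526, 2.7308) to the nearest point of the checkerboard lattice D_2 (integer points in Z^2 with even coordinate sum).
(2, 2)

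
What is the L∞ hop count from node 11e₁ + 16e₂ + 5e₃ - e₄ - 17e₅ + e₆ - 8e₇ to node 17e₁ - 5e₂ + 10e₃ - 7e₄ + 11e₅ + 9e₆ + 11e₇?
28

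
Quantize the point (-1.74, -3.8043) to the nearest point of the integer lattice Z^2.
(-2, -4)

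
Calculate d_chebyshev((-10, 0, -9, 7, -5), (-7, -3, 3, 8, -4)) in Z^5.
12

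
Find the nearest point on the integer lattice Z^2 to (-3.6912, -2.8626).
(-4, -3)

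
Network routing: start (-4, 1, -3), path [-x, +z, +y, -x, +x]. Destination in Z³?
(-5, 2, -2)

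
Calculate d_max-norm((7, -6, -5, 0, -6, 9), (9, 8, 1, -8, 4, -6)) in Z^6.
15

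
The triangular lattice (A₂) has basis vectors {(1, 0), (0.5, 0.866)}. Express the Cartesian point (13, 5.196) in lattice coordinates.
10b₁ + 6b₂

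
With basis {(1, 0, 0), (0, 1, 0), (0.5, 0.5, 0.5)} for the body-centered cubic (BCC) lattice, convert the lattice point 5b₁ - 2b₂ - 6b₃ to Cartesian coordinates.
(2, -5, -3)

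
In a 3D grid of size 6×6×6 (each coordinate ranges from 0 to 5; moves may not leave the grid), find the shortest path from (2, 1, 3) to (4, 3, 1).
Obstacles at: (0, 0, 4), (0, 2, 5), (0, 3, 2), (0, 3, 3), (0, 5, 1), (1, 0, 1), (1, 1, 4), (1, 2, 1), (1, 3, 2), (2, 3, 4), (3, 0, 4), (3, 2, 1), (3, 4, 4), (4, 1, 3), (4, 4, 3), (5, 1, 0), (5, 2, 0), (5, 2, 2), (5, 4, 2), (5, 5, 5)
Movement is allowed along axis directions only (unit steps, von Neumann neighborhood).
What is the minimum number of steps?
6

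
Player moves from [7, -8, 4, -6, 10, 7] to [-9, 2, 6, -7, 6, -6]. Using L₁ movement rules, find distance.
46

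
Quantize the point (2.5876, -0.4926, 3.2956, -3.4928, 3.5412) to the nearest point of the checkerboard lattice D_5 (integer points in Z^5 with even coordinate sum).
(3, 0, 3, -4, 4)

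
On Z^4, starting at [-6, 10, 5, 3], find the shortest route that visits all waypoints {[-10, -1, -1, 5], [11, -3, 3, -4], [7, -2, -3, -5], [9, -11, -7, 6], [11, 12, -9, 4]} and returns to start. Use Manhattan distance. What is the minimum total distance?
158
(one optimal route: (-6, 10, 5, 3) → (-10, -1, -1, 5) → (7, -2, -3, -5) → (11, -3, 3, -4) → (9, -11, -7, 6) → (11, 12, -9, 4) → (-6, 10, 5, 3))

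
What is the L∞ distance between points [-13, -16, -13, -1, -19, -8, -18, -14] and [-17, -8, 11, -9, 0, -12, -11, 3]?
24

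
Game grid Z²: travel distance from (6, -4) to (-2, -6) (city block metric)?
10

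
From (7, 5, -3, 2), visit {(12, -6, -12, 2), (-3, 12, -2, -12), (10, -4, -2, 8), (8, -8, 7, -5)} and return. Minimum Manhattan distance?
150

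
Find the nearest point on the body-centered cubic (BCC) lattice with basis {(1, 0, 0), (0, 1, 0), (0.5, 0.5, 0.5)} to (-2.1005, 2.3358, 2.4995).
(-2.5, 2.5, 2.5)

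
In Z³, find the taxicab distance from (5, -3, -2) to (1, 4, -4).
13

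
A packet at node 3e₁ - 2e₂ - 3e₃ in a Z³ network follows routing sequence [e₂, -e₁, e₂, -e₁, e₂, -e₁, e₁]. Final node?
(1, 1, -3)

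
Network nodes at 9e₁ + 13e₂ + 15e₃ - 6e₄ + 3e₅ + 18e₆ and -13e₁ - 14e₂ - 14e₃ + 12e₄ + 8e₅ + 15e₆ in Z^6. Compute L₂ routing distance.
49.1121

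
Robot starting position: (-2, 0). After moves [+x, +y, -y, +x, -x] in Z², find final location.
(-1, 0)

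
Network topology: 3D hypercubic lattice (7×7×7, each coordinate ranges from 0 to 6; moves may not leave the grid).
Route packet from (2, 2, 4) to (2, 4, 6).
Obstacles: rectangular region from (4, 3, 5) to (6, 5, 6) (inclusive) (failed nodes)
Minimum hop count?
4
(one shortest path: (2, 2, 4) → (2, 3, 4) → (2, 4, 4) → (2, 4, 5) → (2, 4, 6))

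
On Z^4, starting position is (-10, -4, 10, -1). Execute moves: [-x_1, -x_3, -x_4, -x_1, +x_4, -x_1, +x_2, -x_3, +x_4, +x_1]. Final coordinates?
(-12, -3, 8, 0)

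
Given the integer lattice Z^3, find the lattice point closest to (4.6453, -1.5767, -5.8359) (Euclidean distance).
(5, -2, -6)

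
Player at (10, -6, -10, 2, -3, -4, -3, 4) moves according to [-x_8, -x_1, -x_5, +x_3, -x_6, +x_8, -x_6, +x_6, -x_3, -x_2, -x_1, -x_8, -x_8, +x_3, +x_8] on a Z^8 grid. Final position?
(8, -7, -9, 2, -4, -5, -3, 3)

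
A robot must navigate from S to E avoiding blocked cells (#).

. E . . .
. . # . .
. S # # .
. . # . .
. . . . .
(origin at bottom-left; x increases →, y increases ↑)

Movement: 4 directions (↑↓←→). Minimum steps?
2
(one shortest path: (1, 2) → (1, 3) → (1, 4))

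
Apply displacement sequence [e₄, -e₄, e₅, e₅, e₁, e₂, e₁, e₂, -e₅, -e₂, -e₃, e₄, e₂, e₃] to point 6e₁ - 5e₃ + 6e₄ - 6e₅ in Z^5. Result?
(8, 2, -5, 7, -5)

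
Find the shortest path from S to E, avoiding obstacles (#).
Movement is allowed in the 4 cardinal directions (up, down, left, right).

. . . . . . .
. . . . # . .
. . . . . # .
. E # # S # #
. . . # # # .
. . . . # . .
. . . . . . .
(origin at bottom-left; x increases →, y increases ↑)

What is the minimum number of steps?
5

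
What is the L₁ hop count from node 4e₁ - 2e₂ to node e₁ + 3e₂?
8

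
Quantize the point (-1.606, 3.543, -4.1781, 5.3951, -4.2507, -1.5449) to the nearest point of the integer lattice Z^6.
(-2, 4, -4, 5, -4, -2)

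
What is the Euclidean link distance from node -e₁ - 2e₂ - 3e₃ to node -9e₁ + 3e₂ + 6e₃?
13.0384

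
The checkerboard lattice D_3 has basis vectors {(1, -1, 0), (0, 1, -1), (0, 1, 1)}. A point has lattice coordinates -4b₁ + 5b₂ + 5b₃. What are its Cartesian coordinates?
(-4, 14, 0)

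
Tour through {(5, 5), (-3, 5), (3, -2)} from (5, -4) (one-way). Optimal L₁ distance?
21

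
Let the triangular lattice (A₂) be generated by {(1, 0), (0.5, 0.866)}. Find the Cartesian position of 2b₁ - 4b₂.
(0, -3.464)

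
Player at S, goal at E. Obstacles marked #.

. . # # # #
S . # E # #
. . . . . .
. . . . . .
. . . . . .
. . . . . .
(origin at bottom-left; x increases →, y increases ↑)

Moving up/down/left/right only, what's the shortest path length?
5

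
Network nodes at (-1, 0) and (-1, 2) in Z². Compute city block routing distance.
2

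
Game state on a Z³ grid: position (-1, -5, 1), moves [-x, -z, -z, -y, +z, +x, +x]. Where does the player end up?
(0, -6, 0)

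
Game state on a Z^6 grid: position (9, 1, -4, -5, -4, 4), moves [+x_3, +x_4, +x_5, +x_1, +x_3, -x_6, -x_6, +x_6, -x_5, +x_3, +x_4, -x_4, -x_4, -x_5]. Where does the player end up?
(10, 1, -1, -5, -5, 3)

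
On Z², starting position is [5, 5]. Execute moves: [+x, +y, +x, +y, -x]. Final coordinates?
(6, 7)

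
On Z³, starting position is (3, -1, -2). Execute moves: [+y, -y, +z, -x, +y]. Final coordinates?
(2, 0, -1)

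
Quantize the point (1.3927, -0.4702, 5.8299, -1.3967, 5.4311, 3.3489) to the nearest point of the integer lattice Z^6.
(1, 0, 6, -1, 5, 3)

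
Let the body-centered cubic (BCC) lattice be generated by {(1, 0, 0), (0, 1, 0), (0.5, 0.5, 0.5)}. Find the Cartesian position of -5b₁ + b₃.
(-4.5, 0.5, 0.5)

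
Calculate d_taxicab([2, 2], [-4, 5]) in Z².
9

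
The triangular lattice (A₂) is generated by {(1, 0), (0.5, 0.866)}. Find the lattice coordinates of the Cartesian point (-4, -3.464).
-2b₁ - 4b₂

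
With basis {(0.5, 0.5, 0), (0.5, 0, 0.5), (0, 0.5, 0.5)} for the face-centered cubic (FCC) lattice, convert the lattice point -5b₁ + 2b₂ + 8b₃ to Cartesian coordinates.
(-1.5, 1.5, 5)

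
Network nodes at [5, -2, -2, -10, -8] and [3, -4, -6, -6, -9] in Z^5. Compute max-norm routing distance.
4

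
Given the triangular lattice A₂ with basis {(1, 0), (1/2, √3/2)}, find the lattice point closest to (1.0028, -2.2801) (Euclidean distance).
(1, -1.732)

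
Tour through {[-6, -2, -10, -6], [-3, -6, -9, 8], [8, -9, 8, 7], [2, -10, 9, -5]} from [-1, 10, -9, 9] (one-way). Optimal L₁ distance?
97
(one optimal route: (-1, 10, -9, 9) → (-3, -6, -9, 8) → (-6, -2, -10, -6) → (2, -10, 9, -5) → (8, -9, 8, 7))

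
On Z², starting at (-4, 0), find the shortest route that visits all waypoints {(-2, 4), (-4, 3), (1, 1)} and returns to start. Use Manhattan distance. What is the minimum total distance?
18
(one optimal route: (-4, 0) → (-4, 3) → (-2, 4) → (1, 1) → (-4, 0))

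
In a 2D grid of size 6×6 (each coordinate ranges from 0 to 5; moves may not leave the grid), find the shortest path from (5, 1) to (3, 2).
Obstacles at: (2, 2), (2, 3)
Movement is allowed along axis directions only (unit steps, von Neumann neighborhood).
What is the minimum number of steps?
3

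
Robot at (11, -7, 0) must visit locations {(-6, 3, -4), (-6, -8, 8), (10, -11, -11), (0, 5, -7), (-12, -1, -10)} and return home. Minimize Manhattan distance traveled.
130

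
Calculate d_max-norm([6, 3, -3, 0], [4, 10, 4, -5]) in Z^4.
7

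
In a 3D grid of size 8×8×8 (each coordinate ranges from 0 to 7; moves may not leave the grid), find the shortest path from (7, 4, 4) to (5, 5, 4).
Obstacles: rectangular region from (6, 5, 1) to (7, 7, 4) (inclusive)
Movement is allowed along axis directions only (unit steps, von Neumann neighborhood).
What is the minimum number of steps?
3
(one shortest path: (7, 4, 4) → (6, 4, 4) → (5, 4, 4) → (5, 5, 4))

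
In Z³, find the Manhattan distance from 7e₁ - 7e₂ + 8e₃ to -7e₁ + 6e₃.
23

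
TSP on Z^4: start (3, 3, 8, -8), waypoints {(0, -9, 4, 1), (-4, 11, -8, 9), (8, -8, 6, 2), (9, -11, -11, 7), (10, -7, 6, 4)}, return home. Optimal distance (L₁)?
158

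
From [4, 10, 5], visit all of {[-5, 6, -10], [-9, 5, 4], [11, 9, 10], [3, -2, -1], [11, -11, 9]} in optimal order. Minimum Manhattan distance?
104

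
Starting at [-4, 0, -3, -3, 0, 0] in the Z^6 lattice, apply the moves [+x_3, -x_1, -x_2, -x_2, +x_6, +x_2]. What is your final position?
(-5, -1, -2, -3, 0, 1)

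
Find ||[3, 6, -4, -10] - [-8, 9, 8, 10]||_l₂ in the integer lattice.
25.9615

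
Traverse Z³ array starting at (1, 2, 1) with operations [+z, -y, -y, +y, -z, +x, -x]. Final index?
(1, 1, 1)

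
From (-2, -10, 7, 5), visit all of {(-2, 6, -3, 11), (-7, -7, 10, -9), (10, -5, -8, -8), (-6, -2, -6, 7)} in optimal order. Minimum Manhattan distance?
118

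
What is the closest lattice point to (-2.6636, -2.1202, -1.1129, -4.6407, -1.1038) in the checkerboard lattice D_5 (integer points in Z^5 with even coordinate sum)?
(-3, -2, -1, -5, -1)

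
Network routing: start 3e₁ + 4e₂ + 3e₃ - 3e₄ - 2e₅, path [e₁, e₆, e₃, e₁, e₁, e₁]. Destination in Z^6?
(7, 4, 4, -3, -2, 1)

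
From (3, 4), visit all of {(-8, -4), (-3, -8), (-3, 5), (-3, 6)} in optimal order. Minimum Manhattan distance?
31
(one optimal route: (3, 4) → (-3, 5) → (-3, 6) → (-3, -8) → (-8, -4))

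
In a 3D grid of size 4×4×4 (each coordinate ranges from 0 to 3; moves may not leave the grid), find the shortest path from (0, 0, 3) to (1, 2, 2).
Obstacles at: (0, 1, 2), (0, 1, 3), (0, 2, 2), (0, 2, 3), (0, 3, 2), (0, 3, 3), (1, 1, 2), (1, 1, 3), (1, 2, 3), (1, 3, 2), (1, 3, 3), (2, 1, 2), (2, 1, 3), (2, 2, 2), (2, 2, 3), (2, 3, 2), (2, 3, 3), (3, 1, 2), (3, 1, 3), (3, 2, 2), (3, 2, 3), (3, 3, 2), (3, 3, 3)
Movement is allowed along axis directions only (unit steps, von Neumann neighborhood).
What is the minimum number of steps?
6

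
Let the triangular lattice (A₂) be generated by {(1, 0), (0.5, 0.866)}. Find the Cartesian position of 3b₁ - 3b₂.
(1.5, -2.598)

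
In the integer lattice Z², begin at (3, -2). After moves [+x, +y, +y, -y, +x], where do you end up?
(5, -1)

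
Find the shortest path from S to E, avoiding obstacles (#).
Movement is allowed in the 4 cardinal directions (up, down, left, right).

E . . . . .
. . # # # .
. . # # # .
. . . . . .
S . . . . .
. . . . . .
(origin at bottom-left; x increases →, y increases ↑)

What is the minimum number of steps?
4
(one shortest path: (0, 1) → (0, 2) → (0, 3) → (0, 4) → (0, 5))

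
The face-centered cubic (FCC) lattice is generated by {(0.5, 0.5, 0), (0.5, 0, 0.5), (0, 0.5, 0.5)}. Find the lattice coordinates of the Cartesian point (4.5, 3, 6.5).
b₁ + 8b₂ + 5b₃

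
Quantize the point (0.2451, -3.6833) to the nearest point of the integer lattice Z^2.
(0, -4)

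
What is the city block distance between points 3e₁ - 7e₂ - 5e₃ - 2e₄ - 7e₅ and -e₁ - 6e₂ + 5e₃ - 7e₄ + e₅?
28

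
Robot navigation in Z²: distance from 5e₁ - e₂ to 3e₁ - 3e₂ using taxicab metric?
4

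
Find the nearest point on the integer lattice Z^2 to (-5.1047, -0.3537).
(-5, 0)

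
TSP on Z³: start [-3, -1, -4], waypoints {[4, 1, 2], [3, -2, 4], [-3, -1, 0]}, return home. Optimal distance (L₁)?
36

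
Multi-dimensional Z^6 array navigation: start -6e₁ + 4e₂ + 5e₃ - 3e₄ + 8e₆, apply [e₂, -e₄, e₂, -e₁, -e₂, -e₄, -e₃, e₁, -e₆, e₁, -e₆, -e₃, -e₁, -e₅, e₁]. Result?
(-5, 5, 3, -5, -1, 6)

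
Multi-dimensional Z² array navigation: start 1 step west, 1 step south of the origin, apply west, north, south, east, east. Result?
(0, -1)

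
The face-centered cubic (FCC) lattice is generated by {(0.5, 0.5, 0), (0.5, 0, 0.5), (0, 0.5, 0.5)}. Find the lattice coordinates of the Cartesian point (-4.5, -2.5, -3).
-4b₁ - 5b₂ - b₃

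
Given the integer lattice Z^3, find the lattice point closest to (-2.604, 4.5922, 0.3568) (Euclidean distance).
(-3, 5, 0)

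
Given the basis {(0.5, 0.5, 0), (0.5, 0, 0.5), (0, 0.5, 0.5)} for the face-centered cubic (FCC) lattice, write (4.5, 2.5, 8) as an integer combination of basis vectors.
-b₁ + 10b₂ + 6b₃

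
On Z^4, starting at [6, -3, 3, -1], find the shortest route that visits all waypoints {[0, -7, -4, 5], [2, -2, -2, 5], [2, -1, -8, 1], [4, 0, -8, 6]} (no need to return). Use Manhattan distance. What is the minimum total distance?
47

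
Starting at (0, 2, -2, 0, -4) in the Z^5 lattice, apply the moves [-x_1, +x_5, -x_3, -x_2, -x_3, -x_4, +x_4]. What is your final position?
(-1, 1, -4, 0, -3)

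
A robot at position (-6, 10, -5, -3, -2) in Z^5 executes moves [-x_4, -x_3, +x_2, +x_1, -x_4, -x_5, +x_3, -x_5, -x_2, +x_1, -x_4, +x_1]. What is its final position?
(-3, 10, -5, -6, -4)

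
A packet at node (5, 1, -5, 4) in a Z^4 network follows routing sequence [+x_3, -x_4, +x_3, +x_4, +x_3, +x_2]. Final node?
(5, 2, -2, 4)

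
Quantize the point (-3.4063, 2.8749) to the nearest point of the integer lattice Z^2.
(-3, 3)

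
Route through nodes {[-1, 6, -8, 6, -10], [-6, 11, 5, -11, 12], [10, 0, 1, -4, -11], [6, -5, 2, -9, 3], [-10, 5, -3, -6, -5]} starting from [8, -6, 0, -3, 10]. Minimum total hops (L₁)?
156
(one optimal route: (8, -6, 0, -3, 10) → (6, -5, 2, -9, 3) → (10, 0, 1, -4, -11) → (-1, 6, -8, 6, -10) → (-10, 5, -3, -6, -5) → (-6, 11, 5, -11, 12))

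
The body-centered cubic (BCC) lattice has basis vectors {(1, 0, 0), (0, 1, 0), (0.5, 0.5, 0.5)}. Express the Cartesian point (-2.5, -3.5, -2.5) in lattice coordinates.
-b₂ - 5b₃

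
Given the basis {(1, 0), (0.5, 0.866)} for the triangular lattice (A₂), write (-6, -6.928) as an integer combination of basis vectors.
-2b₁ - 8b₂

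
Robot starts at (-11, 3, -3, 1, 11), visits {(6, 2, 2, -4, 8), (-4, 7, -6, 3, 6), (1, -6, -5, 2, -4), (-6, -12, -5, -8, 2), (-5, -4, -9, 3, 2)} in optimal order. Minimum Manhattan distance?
130
(one optimal route: (-11, 3, -3, 1, 11) → (6, 2, 2, -4, 8) → (-4, 7, -6, 3, 6) → (-5, -4, -9, 3, 2) → (1, -6, -5, 2, -4) → (-6, -12, -5, -8, 2))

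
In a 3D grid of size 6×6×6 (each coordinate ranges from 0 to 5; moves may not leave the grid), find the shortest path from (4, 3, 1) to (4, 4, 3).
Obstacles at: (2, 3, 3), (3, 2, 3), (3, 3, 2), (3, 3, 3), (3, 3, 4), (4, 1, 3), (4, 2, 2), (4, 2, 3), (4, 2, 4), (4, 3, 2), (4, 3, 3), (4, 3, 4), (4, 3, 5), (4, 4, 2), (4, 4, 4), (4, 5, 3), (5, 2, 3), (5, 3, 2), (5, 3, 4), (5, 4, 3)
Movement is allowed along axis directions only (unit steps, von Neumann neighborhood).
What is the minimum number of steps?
5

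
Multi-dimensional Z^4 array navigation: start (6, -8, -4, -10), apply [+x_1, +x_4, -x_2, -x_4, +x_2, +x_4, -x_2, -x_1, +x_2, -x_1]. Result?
(5, -8, -4, -9)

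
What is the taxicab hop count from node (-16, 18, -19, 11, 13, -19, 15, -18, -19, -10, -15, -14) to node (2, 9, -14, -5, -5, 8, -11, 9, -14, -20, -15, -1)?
174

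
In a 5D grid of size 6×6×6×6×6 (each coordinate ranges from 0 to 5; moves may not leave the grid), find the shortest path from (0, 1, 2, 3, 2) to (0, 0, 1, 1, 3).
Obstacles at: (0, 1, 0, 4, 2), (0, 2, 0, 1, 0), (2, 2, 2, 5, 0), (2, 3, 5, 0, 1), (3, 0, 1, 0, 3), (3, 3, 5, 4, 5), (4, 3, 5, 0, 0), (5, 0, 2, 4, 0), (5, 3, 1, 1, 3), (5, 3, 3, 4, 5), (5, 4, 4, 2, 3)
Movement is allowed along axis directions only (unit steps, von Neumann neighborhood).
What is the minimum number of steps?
5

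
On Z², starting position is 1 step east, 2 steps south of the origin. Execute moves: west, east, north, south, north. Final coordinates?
(1, -1)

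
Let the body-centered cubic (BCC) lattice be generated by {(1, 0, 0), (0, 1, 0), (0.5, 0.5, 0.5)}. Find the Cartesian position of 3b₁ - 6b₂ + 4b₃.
(5, -4, 2)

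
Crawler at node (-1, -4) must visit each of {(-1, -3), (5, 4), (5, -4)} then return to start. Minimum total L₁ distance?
28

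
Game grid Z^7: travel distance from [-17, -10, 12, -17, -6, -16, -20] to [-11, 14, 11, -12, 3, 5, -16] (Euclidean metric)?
34.2929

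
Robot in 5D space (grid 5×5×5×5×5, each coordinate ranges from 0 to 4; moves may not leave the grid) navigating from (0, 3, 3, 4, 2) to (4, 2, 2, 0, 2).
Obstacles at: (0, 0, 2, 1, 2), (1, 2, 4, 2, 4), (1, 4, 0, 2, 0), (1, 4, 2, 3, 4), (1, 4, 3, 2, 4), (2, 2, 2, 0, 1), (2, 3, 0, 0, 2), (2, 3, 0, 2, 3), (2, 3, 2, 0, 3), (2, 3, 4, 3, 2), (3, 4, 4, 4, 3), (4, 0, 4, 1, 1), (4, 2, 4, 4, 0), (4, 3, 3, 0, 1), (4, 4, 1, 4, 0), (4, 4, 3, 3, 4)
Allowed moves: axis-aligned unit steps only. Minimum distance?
10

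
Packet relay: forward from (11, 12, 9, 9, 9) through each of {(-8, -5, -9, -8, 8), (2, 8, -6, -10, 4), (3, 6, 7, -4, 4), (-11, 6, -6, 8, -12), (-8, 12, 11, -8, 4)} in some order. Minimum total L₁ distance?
175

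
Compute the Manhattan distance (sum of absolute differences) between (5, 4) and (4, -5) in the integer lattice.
10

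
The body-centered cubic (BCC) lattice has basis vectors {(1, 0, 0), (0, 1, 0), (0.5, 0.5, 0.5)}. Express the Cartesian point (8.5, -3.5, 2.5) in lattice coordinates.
6b₁ - 6b₂ + 5b₃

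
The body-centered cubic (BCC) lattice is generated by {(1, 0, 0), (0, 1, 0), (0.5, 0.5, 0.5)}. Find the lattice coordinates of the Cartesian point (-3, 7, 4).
-7b₁ + 3b₂ + 8b₃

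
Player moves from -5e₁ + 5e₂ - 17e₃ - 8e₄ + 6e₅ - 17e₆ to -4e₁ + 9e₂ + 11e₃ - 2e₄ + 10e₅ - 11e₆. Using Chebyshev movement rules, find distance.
28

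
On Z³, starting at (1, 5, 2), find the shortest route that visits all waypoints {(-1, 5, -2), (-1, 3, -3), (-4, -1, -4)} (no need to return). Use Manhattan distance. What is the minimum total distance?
17
(one optimal route: (1, 5, 2) → (-1, 5, -2) → (-1, 3, -3) → (-4, -1, -4))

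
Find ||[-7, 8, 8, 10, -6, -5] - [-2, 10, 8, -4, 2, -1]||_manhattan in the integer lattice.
33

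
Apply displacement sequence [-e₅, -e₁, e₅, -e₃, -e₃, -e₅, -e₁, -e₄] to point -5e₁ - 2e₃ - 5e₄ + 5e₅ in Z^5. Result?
(-7, 0, -4, -6, 4)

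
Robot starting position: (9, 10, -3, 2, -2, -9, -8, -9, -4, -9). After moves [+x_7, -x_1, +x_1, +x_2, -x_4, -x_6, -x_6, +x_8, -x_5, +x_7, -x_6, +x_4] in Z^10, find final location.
(9, 11, -3, 2, -3, -12, -6, -8, -4, -9)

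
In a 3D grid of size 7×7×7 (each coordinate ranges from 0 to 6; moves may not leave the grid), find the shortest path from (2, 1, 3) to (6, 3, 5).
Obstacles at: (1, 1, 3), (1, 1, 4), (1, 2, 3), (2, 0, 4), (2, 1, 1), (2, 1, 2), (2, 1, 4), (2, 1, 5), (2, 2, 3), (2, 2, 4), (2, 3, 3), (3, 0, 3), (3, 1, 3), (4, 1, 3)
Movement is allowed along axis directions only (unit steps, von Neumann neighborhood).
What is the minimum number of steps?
12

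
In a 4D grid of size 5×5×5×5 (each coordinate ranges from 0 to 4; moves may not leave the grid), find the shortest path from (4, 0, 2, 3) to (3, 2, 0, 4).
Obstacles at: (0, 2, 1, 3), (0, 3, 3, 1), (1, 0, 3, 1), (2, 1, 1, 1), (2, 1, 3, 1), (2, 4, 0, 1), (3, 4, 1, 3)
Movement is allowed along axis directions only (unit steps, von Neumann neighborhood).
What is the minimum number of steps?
6
(one shortest path: (4, 0, 2, 3) → (3, 0, 2, 3) → (3, 1, 2, 3) → (3, 2, 2, 3) → (3, 2, 1, 3) → (3, 2, 0, 3) → (3, 2, 0, 4))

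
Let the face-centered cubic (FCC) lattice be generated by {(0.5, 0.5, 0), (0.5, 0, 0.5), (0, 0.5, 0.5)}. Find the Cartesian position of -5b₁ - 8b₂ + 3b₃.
(-6.5, -1, -2.5)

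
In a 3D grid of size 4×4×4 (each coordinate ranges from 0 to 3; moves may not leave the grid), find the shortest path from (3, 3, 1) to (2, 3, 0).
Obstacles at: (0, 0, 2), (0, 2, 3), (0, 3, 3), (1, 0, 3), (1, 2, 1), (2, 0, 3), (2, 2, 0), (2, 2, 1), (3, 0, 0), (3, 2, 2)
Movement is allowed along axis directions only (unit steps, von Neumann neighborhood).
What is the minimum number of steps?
2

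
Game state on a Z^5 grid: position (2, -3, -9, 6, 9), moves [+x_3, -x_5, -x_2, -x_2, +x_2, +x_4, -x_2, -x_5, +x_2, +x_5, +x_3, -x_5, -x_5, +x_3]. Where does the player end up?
(2, -4, -6, 7, 6)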